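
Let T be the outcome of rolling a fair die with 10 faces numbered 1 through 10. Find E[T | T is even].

Given T is even, T is equally likely to be any of {2, 4, 6, 8, 10}.
E[T | T is even] = (2 + 4 + 6 + 8 + 10) / 5 = 6.

6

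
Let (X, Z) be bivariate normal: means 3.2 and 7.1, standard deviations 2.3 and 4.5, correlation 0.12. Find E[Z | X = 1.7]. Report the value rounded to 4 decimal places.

The regression of Z on X has slope ρ·σ_Z/σ_X and passes through (μ_X, μ_Z).
E[Z | X=1.7] = 7.1 + (0.12)·(4.5/2.3)·(1.7 − (3.2)) = 7.1 + (0.23478)·(-1.5) = 6.7478.

6.7478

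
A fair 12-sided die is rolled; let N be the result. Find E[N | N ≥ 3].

15/2

Given N ≥ 3, N is equally likely to be any of {3, 4, 5, 6, 7, 8, 9, 10, 11, 12}.
E[N | N ≥ 3] = (3 + 4 + 5 + 6 + 7 + 8 + 9 + 10 + 11 + 12) / 10 = 15/2.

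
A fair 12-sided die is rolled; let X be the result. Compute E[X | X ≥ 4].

Given X ≥ 4, X is equally likely to be any of {4, 5, 6, 7, 8, 9, 10, 11, 12}.
E[X | X ≥ 4] = (4 + 5 + 6 + 7 + 8 + 9 + 10 + 11 + 12) / 9 = 8.

8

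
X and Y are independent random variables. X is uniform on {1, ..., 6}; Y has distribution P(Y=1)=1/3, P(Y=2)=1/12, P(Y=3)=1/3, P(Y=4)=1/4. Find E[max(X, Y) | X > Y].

P(X > Y) = 7/12.
Summing max(X,Y)·P(x,y) over outcomes with X > Y gives 191/72.
E[max(X, Y) | X > Y] = (191/72) / (7/12) = 191/42.

191/42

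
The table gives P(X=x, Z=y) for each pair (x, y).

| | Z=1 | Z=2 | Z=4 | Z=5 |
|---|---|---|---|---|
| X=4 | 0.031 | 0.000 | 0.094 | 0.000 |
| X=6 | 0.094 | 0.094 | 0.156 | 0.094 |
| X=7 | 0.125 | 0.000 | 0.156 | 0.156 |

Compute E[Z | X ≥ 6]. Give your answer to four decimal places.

P(X ≥ 6) = 0.875.
Σ Z·P over the event = 1·(0.094) + 2·(0.094) + 4·(0.156) + 5·(0.094) + 1·(0.125) + 4·(0.156) + 5·(0.156) = 2.905.
E[Z | X ≥ 6] = (2.905) / (0.875) = 3.3200.

3.3200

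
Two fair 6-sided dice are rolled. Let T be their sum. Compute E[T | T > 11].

12

P(T > 11) = 1/36.
Σ over the event: 12·1/36 = 1/3.
E[T | T > 11] = (1/3) / (1/36) = 12.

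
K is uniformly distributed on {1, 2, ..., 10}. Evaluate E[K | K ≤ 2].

Given K ≤ 2, K is equally likely to be any of {1, 2}.
E[K | K ≤ 2] = (1 + 2) / 2 = 3/2.

3/2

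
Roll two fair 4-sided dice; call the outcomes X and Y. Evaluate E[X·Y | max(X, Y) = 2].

Outcomes with max(X, Y) = 2: (1,2), (2,1), (2,2), each with probability 1/16.
E[X·Y | max(X, Y) = 2] = (2 + 2 + 4) / 3 = 8/3.

8/3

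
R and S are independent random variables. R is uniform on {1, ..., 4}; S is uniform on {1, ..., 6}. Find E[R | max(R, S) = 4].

P(max(R, S) = 4) = 7/24.
Summing R·P(x,y) over outcomes with max(R, S) = 4 gives 11/12.
E[R | max(R, S) = 4] = (11/12) / (7/24) = 22/7.

22/7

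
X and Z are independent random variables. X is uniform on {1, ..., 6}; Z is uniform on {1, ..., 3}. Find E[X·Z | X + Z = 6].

22/3

Outcomes with X + Z = 6: (3,3), (4,2), (5,1), each with probability 1/18.
E[X·Z | X + Z = 6] = (9 + 8 + 5) / 3 = 22/3.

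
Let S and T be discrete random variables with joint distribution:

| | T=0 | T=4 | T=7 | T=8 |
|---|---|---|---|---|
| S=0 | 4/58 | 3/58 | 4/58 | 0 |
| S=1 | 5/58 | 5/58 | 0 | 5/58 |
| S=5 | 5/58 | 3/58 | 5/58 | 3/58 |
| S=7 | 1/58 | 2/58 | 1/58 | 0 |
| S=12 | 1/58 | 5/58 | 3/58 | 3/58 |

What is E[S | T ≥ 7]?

P(T ≥ 7) = 12/29.
Σ S·P over the event = 0·(4/58) + 1·(5/58) + 5·(5/58) + 5·(3/58) + 7·(1/58) + 12·(3/58) + 12·(3/58) = 62/29.
E[S | T ≥ 7] = (62/29) / (12/29) = 31/6.

31/6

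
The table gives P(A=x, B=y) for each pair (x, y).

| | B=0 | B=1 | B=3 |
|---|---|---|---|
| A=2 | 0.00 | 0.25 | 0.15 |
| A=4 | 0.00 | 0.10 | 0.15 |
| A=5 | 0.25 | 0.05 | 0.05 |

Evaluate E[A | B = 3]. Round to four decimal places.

P(B = 3) = 0.35.
Σ A·P over the event = 2·(0.15) + 4·(0.15) + 5·(0.05) = 1.15.
E[A | B = 3] = (1.15) / (0.35) = 3.2857.

3.2857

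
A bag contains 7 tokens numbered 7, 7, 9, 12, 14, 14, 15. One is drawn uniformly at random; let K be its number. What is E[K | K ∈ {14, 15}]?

P(K ∈ {14, 15}) = 3/7.
Σ over the event: 14·2/7 + 15·1/7 = 43/7.
E[K | K ∈ {14, 15}] = (43/7) / (3/7) = 43/3.

43/3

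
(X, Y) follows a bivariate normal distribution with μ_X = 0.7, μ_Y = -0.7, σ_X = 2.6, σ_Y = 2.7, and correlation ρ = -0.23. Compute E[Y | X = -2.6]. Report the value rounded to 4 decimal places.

For a bivariate normal, E[Y | X=x] = μ_Y + ρ·(σ_Y/σ_X)·(x − μ_X).
E[Y | X=-2.6] = -0.7 + (-0.23)·(2.7/2.6)·(-2.6 − (0.7)) = -0.7 + (-0.23885)·(-3.3) = 0.0882.

0.0882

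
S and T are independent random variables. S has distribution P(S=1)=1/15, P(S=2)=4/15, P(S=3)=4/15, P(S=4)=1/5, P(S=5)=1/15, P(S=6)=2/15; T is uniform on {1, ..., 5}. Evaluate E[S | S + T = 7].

P(S + T = 7) = 14/75.
Summing S·P(x,y) over outcomes with S + T = 7 gives 49/75.
E[S | S + T = 7] = (49/75) / (14/75) = 7/2.

7/2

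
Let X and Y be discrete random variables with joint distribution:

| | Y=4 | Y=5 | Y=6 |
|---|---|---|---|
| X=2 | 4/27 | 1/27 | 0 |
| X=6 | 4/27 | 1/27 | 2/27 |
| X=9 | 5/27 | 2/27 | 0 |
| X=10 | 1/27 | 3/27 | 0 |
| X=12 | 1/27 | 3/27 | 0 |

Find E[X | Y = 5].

P(Y = 5) = 10/27.
Σ X·P over the event = 2·(1/27) + 6·(1/27) + 9·(2/27) + 10·(3/27) + 12·(3/27) = 92/27.
E[X | Y = 5] = (92/27) / (10/27) = 46/5.

46/5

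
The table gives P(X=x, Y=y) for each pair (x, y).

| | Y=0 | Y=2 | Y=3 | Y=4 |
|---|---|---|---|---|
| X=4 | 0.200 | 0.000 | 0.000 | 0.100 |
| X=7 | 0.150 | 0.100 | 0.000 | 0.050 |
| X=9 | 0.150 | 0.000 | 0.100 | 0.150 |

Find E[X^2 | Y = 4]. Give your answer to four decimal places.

P(Y = 4) = 0.300.
Σ X^2·P over the event = 16·(0.100) + 49·(0.050) + 81·(0.150) = 16.200.
E[X^2 | Y = 4] = (16.200) / (0.300) = 54.0000.

54.0000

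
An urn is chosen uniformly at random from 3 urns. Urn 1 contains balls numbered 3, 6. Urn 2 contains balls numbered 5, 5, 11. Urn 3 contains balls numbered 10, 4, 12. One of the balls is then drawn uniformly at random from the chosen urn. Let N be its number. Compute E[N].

121/18

E[N | urn 1] = (3+6)/2 = 9/2.
E[N | urn 2] = (5+5+11)/3 = 7.
E[N | urn 3] = (10+4+12)/3 = 26/3.
E[N] = (1/3)·(9/2) + (1/3)·(7) + (1/3)·(26/3) = 121/18.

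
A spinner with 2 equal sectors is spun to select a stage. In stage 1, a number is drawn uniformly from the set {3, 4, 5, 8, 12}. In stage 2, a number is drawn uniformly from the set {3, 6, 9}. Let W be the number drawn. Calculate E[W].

31/5

E[W | stage 1] = (3+4+5+8+12)/5 = 32/5.
E[W | stage 2] = (3+6+9)/3 = 6.
By the law of total expectation,
E[W] = (1/2)·(32/5) + (1/2)·(6) = 31/5.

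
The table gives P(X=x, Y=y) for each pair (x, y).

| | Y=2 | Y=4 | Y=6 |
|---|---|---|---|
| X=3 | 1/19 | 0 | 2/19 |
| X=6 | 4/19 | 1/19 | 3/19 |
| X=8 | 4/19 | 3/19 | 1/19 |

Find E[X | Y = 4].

15/2

P(Y = 4) = 4/19.
Σ X·P over the event = 6·(1/19) + 8·(3/19) = 30/19.
E[X | Y = 4] = (30/19) / (4/19) = 15/2.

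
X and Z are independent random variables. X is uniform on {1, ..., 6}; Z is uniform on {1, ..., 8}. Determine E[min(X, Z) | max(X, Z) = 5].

25/9

P(max(X, Z) = 5) = 3/16.
Summing min(X,Z)·P(x,y) over outcomes with max(X, Z) = 5 gives 25/48.
E[min(X, Z) | max(X, Z) = 5] = (25/48) / (3/16) = 25/9.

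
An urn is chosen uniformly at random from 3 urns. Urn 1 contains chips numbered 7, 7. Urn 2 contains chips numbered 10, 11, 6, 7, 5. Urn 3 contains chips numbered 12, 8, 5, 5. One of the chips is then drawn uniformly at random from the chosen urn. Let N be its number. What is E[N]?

223/30

E[N | urn 1] = (7+7)/2 = 7.
E[N | urn 2] = (10+11+6+7+5)/5 = 39/5.
E[N | urn 3] = (12+8+5+5)/4 = 15/2.
By the law of total expectation,
E[N] = (1/3)·(7) + (1/3)·(39/5) + (1/3)·(15/2) = 223/30.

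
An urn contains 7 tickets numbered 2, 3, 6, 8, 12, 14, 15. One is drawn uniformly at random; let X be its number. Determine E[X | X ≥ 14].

P(X ≥ 14) = 2/7.
Σ over the event: 14·1/7 + 15·1/7 = 29/7.
E[X | X ≥ 14] = (29/7) / (2/7) = 29/2.

29/2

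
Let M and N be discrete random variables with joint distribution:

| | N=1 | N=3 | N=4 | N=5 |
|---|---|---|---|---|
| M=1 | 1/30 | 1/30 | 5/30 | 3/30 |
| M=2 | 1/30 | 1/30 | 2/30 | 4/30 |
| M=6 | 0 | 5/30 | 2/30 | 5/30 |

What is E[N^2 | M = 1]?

P(M = 1) = 1/3.
Σ N^2·P over the event = 1·(1/30) + 9·(1/30) + 16·(5/30) + 25·(3/30) = 11/2.
E[N^2 | M = 1] = (11/2) / (1/3) = 33/2.

33/2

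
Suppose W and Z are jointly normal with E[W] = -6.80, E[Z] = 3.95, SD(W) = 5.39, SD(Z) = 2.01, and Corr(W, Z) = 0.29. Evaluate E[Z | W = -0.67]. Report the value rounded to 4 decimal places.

4.6129

E[Z | W=x] = μ_Z + ρ(σ_Z/σ_W)(x − μ_W) for jointly normal variables.
E[Z | W=-0.67] = 3.95 + (0.29)·(2.01/5.39)·(-0.67 − (-6.80)) = 3.95 + (0.10814)·(6.13) = 4.6129.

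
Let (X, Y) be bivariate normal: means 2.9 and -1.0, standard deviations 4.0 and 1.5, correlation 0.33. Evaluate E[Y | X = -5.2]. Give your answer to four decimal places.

-2.0024

E[Y | X=x] = μ_Y + ρ(σ_Y/σ_X)(x − μ_X) for jointly normal variables.
E[Y | X=-5.2] = -1.0 + (0.33)·(1.5/4.0)·(-5.2 − (2.9)) = -1.0 + (0.12375)·(-8.1) = -2.0024.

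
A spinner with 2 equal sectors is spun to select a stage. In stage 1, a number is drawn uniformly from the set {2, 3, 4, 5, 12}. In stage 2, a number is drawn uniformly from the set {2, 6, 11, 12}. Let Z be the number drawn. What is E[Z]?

E[Z | stage 1] = (2+3+4+5+12)/5 = 26/5.
E[Z | stage 2] = (2+6+11+12)/4 = 31/4.
By the law of total expectation,
E[Z] = (1/2)·(26/5) + (1/2)·(31/4) = 259/40.

259/40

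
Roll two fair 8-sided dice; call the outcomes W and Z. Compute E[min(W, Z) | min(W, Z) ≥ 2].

27/7

P(min(W, Z) ≥ 2) = 49/64.
Summing min(W,Z)·P(x,y) over outcomes with min(W, Z) ≥ 2 gives 189/64.
E[min(W, Z) | min(W, Z) ≥ 2] = (189/64) / (49/64) = 27/7.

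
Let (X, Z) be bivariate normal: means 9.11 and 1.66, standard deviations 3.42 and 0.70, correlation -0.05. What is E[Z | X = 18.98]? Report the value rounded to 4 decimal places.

E[Z | X=x] = μ_Z + ρ(σ_Z/σ_X)(x − μ_X) for jointly normal variables.
E[Z | X=18.98] = 1.66 + (-0.05)·(0.70/3.42)·(18.98 − (9.11)) = 1.66 + (-0.010234)·(9.87) = 1.5590.

1.5590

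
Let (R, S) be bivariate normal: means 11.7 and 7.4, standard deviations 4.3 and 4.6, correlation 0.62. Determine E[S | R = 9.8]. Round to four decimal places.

The regression of S on R has slope ρ·σ_S/σ_R and passes through (μ_R, μ_S).
E[S | R=9.8] = 7.4 + (0.62)·(4.6/4.3)·(9.8 − (11.7)) = 7.4 + (0.66326)·(-1.9) = 6.1398.

6.1398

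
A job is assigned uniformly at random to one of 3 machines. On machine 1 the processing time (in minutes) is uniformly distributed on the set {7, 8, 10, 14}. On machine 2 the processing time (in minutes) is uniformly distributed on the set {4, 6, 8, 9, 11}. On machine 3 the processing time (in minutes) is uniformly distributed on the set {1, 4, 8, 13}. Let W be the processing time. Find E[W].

159/20

E[W | machine 1] = (7+8+10+14)/4 = 39/4.
E[W | machine 2] = (4+6+8+9+11)/5 = 38/5.
E[W | machine 3] = (1+4+8+13)/4 = 13/2.
E[W] = (1/3)·(39/4) + (1/3)·(38/5) + (1/3)·(13/2) = 159/20.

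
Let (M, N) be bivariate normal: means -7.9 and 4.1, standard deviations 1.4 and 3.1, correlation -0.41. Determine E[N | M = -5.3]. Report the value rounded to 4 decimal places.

The regression of N on M has slope ρ·σ_N/σ_M and passes through (μ_M, μ_N).
E[N | M=-5.3] = 4.1 + (-0.41)·(3.1/1.4)·(-5.3 − (-7.9)) = 4.1 + (-0.90786)·(2.6) = 1.7396.

1.7396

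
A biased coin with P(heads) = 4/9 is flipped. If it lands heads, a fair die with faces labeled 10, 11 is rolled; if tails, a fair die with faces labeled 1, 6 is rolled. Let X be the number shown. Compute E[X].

E[X | heads] = (10+11)/2 = 21/2.
E[X | tails] = (1+6)/2 = 7/2.
E[X] = (4/9)·(21/2) + (5/9)·(7/2) = 119/18.

119/18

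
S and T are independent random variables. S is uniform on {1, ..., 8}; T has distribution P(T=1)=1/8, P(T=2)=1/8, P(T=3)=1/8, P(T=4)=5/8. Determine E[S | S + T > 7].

P(S + T > 7) = 17/32.
Summing S·P(x,y) over outcomes with S + T > 7 gives 53/16.
E[S | S + T > 7] = (53/16) / (17/32) = 106/17.

106/17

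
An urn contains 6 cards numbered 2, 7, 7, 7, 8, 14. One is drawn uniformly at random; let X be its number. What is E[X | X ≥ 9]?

P(X ≥ 9) = 1/6.
Σ over the event: 14·1/6 = 7/3.
E[X | X ≥ 9] = (7/3) / (1/6) = 14.

14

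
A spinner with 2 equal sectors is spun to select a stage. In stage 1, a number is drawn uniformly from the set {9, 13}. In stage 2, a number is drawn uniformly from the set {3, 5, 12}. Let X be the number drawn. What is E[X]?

53/6

E[X | stage 1] = (9+13)/2 = 11.
E[X | stage 2] = (3+5+12)/3 = 20/3.
By the law of total expectation,
E[X] = (1/2)·(11) + (1/2)·(20/3) = 53/6.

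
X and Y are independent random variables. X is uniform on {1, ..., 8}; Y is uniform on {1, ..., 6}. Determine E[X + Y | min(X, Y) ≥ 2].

P(min(X, Y) ≥ 2) = 35/48.
Summing (X+Y)·P(x,y) over outcomes with min(X, Y) ≥ 2 gives 105/16.
E[X + Y | min(X, Y) ≥ 2] = (105/16) / (35/48) = 9.

9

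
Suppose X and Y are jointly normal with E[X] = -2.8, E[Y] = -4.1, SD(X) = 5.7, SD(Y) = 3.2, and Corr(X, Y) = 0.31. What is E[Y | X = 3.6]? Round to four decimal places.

-2.9862

The regression of Y on X has slope ρ·σ_Y/σ_X and passes through (μ_X, μ_Y).
E[Y | X=3.6] = -4.1 + (0.31)·(3.2/5.7)·(3.6 − (-2.8)) = -4.1 + (0.174035)·(6.4) = -2.9862.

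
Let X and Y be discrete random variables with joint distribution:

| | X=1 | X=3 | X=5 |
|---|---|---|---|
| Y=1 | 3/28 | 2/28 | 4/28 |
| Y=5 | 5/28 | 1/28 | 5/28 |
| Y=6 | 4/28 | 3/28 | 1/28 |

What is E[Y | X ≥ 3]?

15/4

P(X ≥ 3) = 4/7.
Σ Y·P over the event = 1·(2/28) + 5·(1/28) + 6·(3/28) + 1·(4/28) + 5·(5/28) + 6·(1/28) = 15/7.
E[Y | X ≥ 3] = (15/7) / (4/7) = 15/4.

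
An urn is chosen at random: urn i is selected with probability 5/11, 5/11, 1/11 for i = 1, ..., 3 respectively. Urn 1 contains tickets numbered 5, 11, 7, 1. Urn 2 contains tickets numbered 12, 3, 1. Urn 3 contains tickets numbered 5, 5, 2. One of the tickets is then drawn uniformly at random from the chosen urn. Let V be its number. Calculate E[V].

E[V | urn 1] = (5+11+7+1)/4 = 6.
E[V | urn 2] = (12+3+1)/3 = 16/3.
E[V | urn 3] = (5+5+2)/3 = 4.
E[V] = (5/11)·(6) + (5/11)·(16/3) + (1/11)·(4) = 182/33.

182/33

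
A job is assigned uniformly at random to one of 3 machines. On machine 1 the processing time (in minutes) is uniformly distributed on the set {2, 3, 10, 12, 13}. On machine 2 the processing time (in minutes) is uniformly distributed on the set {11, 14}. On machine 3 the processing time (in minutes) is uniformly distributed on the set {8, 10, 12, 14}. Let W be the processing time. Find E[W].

21/2

E[W | machine 1] = (2+3+10+12+13)/5 = 8.
E[W | machine 2] = (11+14)/2 = 25/2.
E[W | machine 3] = (8+10+12+14)/4 = 11.
E[W] = (1/3)·(8) + (1/3)·(25/2) + (1/3)·(11) = 21/2.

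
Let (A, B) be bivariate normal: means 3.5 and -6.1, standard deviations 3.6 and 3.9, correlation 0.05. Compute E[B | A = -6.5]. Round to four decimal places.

-6.6417

For a bivariate normal, E[B | A=x] = μ_B + ρ·(σ_B/σ_A)·(x − μ_A).
E[B | A=-6.5] = -6.1 + (0.05)·(3.9/3.6)·(-6.5 − (3.5)) = -6.1 + (0.054167)·(-10) = -6.6417.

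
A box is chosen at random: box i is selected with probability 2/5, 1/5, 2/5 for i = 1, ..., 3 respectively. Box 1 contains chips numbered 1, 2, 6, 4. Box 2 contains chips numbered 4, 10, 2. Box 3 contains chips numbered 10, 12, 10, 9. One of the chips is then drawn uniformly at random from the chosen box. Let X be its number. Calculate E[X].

97/15

E[X | box 1] = (1+2+6+4)/4 = 13/4.
E[X | box 2] = (4+10+2)/3 = 16/3.
E[X | box 3] = (10+12+10+9)/4 = 41/4.
By the law of total expectation,
E[X] = (2/5)·(13/4) + (1/5)·(16/3) + (2/5)·(41/4) = 97/15.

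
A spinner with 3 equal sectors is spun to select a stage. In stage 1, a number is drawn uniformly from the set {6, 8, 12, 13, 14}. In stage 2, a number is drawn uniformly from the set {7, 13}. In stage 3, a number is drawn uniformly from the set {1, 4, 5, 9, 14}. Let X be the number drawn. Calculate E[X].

E[X | stage 1] = (6+8+12+13+14)/5 = 53/5.
E[X | stage 2] = (7+13)/2 = 10.
E[X | stage 3] = (1+4+5+9+14)/5 = 33/5.
E[X] = (1/3)·(53/5) + (1/3)·(10) + (1/3)·(33/5) = 136/15.

136/15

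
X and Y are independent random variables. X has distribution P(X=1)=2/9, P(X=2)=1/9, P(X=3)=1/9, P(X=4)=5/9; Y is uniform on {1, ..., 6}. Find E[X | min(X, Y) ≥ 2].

P(min(X, Y) ≥ 2) = 35/54.
Summing X·P(x,y) over outcomes with min(X, Y) ≥ 2 gives 125/54.
E[X | min(X, Y) ≥ 2] = (125/54) / (35/54) = 25/7.

25/7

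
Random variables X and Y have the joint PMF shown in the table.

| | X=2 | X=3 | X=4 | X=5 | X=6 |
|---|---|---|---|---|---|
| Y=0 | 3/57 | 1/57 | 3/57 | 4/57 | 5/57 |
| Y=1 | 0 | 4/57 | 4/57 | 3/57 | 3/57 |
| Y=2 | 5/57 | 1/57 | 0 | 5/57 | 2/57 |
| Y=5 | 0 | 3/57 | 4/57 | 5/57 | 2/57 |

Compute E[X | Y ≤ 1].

22/5

P(Y ≤ 1) = 10/19.
Summing X·P(X=x,Y=y) over the conditioning event gives 44/19.
E[X | Y ≤ 1] = (44/19) / (10/19) = 22/5.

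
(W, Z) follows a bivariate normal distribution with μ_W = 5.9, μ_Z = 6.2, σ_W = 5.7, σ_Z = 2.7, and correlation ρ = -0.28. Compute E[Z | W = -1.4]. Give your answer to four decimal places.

7.1682

The regression of Z on W has slope ρ·σ_Z/σ_W and passes through (μ_W, μ_Z).
E[Z | W=-1.4] = 6.2 + (-0.28)·(2.7/5.7)·(-1.4 − (5.9)) = 6.2 + (-0.13263)·(-7.3) = 7.1682.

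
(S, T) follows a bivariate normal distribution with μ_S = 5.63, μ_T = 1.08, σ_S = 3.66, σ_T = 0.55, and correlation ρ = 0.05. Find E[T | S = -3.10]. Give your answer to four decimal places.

For a bivariate normal, E[T | S=x] = μ_T + ρ·(σ_T/σ_S)·(x − μ_S).
E[T | S=-3.10] = 1.08 + (0.05)·(0.55/3.66)·(-3.10 − (5.63)) = 1.08 + (0.0075137)·(-8.73) = 1.0144.

1.0144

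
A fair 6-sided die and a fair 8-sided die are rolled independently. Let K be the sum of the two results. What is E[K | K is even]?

8

P(K is even) = 1/2.
Σ over the event: 2·1/48 + 4·1/16 + 6·5/48 + 8·1/8 + 10·5/48 + 12·1/16 + 14·1/48 = 4.
E[K | K is even] = (4) / (1/2) = 8.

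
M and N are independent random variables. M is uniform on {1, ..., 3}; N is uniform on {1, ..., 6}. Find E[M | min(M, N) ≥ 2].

5/2

Outcomes with min(M, N) ≥ 2: (2,2), (2,3), (2,4), (2,5), (2,6), (3,2), (3,3), (3,4), (3,5), (3,6), each with probability 1/18.
E[M | min(M, N) ≥ 2] = (2 + 2 + 2 + 2 + 2 + 3 + 3 + 3 + 3 + 3) / 10 = 5/2.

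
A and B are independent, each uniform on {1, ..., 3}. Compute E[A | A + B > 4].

Outcomes with A + B > 4: (2,3), (3,2), (3,3), each with probability 1/9.
E[A | A + B > 4] = (2 + 3 + 3) / 3 = 8/3.

8/3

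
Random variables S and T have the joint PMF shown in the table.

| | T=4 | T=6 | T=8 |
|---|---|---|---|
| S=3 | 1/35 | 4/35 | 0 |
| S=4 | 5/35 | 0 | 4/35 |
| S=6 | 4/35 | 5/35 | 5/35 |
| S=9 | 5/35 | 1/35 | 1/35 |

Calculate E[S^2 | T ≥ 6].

P(T ≥ 6) = 4/7.
Σ S^2·P over the event = 9·(4/35) + 16·(4/35) + 36·(5/35) + 36·(5/35) + 81·(1/35) + 81·(1/35) = 622/35.
E[S^2 | T ≥ 6] = (622/35) / (4/7) = 311/10.

311/10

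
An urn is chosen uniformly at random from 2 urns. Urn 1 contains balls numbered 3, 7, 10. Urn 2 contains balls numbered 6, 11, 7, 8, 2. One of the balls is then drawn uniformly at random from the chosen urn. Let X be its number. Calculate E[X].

101/15

E[X | urn 1] = (3+7+10)/3 = 20/3.
E[X | urn 2] = (6+11+7+8+2)/5 = 34/5.
E[X] = (1/2)·(20/3) + (1/2)·(34/5) = 101/15.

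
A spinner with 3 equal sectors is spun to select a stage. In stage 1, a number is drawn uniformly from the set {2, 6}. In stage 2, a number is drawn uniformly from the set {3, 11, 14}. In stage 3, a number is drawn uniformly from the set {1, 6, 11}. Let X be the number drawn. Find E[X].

58/9

E[X | stage 1] = (2+6)/2 = 4.
E[X | stage 2] = (3+11+14)/3 = 28/3.
E[X | stage 3] = (1+6+11)/3 = 6.
E[X] = (1/3)·(4) + (1/3)·(28/3) + (1/3)·(6) = 58/9.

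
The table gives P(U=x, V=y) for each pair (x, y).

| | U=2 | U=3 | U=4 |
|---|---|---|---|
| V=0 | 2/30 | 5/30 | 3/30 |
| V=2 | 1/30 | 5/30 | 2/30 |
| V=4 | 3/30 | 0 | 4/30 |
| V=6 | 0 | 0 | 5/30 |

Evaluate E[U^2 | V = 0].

101/10

P(V = 0) = 1/3.
Σ U^2·P over the event = 4·(2/30) + 9·(5/30) + 16·(3/30) = 101/30.
E[U^2 | V = 0] = (101/30) / (1/3) = 101/10.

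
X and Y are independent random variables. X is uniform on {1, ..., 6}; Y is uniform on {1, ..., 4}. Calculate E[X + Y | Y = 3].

13/2

Outcomes with Y = 3: (1,3), (2,3), (3,3), (4,3), (5,3), (6,3), each with probability 1/24.
E[X + Y | Y = 3] = (4 + 5 + 6 + 7 + 8 + 9) / 6 = 13/2.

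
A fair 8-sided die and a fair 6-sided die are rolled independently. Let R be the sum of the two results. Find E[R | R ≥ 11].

P(R ≥ 11) = 5/24.
Σ over the event: 11·1/12 + 12·1/16 + 13·1/24 + 14·1/48 = 5/2.
E[R | R ≥ 11] = (5/2) / (5/24) = 12.

12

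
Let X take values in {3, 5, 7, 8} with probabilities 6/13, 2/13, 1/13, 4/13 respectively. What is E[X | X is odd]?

P(X is odd) = 9/13.
Σ over the event: 3·6/13 + 5·2/13 + 7·1/13 = 35/13.
E[X | X is odd] = (35/13) / (9/13) = 35/9.

35/9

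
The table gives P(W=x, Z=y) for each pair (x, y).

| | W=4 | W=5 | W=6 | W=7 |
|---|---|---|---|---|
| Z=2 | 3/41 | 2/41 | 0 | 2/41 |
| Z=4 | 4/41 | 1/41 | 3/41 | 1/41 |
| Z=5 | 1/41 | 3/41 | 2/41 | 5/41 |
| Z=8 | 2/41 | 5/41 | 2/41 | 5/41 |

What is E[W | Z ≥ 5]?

P(Z ≥ 5) = 25/41.
Summing W·P(W=x,Z=y) over the conditioning event gives 146/41.
E[W | Z ≥ 5] = (146/41) / (25/41) = 146/25.

146/25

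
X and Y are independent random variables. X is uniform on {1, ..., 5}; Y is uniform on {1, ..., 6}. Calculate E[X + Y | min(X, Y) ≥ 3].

17/2

P(min(X, Y) ≥ 3) = 2/5.
Summing (X+Y)·P(x,y) over outcomes with min(X, Y) ≥ 3 gives 17/5.
E[X + Y | min(X, Y) ≥ 3] = (17/5) / (2/5) = 17/2.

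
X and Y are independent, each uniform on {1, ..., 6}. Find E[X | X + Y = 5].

5/2

Outcomes with X + Y = 5: (1,4), (2,3), (3,2), (4,1), each with probability 1/36.
E[X | X + Y = 5] = (1 + 2 + 3 + 4) / 4 = 5/2.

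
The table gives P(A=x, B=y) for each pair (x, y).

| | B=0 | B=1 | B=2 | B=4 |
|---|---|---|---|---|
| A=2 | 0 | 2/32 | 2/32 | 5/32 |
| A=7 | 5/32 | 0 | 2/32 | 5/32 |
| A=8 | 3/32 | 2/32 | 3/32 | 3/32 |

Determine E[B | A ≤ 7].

P(A ≤ 7) = 21/32.
Σ B·P over the event = 1·(2/32) + 2·(2/32) + 4·(5/32) + 0·(5/32) + 2·(2/32) + 4·(5/32) = 25/16.
E[B | A ≤ 7] = (25/16) / (21/32) = 50/21.

50/21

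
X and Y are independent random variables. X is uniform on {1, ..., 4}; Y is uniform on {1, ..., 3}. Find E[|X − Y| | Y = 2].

1

Outcomes with Y = 2: (1,2), (2,2), (3,2), (4,2), each with probability 1/12.
E[|X − Y| | Y = 2] = (1 + 0 + 1 + 2) / 4 = 1.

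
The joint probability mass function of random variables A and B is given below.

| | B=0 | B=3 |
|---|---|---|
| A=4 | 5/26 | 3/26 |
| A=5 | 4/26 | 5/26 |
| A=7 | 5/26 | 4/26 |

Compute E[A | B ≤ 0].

P(B ≤ 0) = 7/13.
Σ A·P over the event = 4·(5/26) + 5·(4/26) + 7·(5/26) = 75/26.
E[A | B ≤ 0] = (75/26) / (7/13) = 75/14.

75/14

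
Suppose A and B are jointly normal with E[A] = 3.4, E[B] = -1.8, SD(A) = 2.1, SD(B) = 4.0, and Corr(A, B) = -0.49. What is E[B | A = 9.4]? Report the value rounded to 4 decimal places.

For a bivariate normal, E[B | A=x] = μ_B + ρ·(σ_B/σ_A)·(x − μ_A).
E[B | A=9.4] = -1.8 + (-0.49)·(4.0/2.1)·(9.4 − (3.4)) = -1.8 + (-0.93333)·(6) = -7.4000.

-7.4000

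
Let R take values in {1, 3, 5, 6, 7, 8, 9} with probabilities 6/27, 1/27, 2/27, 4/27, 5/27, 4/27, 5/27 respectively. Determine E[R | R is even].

7

P(R is even) = 8/27.
Σ over the event: 6·4/27 + 8·4/27 = 56/27.
E[R | R is even] = (56/27) / (8/27) = 7.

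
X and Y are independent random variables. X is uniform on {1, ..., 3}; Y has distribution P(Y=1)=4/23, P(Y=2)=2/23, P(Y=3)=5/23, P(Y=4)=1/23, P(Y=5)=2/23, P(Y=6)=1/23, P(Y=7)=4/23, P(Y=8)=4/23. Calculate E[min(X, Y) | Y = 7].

P(Y = 7) = 4/23.
Summing min(X,Y)·P(x,y) over outcomes with Y = 7 gives 8/23.
E[min(X, Y) | Y = 7] = (8/23) / (4/23) = 2.

2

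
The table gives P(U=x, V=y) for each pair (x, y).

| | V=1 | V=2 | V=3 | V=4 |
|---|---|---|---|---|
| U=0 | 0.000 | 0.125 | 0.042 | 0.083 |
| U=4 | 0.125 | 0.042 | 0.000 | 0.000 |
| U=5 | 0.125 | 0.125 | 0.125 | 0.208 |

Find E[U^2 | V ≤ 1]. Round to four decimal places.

P(V ≤ 1) = 0.250.
Σ U^2·P over the event = 16·(0.125) + 25·(0.125) = 5.125.
E[U^2 | V ≤ 1] = (5.125) / (0.250) = 20.5000.

20.5000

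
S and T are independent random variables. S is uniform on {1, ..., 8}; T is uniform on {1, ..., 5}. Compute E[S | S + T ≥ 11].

Outcomes with S + T ≥ 11: (6,5), (7,4), (7,5), (8,3), (8,4), (8,5), each with probability 1/40.
E[S | S + T ≥ 11] = (6 + 7 + 7 + 8 + 8 + 8) / 6 = 22/3.

22/3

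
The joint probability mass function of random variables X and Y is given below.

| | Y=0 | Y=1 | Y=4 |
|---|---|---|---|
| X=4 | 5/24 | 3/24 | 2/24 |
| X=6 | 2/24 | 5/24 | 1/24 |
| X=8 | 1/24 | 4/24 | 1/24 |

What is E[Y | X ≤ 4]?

11/10

P(X ≤ 4) = 5/12.
Σ Y·P over the event = 0·(5/24) + 1·(3/24) + 4·(2/24) = 11/24.
E[Y | X ≤ 4] = (11/24) / (5/12) = 11/10.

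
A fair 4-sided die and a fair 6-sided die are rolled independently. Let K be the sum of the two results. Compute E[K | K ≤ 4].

10/3

P(K ≤ 4) = 1/4.
Σ over the event: 2·1/24 + 3·1/12 + 4·1/8 = 5/6.
E[K | K ≤ 4] = (5/6) / (1/4) = 10/3.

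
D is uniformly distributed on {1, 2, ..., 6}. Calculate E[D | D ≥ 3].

9/2

Given D ≥ 3, D is equally likely to be any of {3, 4, 5, 6}.
E[D | D ≥ 3] = (3 + 4 + 5 + 6) / 4 = 9/2.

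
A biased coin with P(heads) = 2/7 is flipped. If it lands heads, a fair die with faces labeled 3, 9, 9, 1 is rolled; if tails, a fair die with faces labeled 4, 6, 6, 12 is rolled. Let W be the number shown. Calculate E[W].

E[W | heads] = (3+9+9+1)/4 = 11/2.
E[W | tails] = (4+6+6+12)/4 = 7.
By the law of total expectation,
E[W] = (2/7)·(11/2) + (5/7)·(7) = 46/7.

46/7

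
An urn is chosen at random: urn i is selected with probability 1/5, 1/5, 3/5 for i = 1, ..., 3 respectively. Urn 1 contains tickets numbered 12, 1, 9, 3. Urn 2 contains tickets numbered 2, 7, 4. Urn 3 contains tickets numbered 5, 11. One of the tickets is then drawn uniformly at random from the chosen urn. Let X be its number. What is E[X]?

83/12

E[X | urn 1] = (12+1+9+3)/4 = 25/4.
E[X | urn 2] = (2+7+4)/3 = 13/3.
E[X | urn 3] = (5+11)/2 = 8.
By the law of total expectation,
E[X] = (1/5)·(25/4) + (1/5)·(13/3) + (3/5)·(8) = 83/12.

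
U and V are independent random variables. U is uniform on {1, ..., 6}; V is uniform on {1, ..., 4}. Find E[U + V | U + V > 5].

52/7

P(U + V > 5) = 7/12.
Summing (U+V)·P(x,y) over outcomes with U + V > 5 gives 13/3.
E[U + V | U + V > 5] = (13/3) / (7/12) = 52/7.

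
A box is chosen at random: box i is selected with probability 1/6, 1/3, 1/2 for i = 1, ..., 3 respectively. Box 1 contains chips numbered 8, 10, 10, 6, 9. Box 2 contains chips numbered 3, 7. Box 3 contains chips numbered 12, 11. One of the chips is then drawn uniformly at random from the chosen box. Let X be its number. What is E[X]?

177/20

E[X | box 1] = (8+10+10+6+9)/5 = 43/5.
E[X | box 2] = (3+7)/2 = 5.
E[X | box 3] = (12+11)/2 = 23/2.
E[X] = (1/6)·(43/5) + (1/3)·(5) + (1/2)·(23/2) = 177/20.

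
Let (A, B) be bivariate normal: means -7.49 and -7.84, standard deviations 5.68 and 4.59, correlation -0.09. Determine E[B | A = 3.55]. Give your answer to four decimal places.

-8.6429

The regression of B on A has slope ρ·σ_B/σ_A and passes through (μ_A, μ_B).
E[B | A=3.55] = -7.84 + (-0.09)·(4.59/5.68)·(3.55 − (-7.49)) = -7.84 + (-0.072729)·(11.04) = -8.6429.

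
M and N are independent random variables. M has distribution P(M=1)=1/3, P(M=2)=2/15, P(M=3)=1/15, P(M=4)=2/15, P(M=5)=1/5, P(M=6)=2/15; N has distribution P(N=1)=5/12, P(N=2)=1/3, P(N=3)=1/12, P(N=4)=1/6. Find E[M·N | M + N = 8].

41/3

P(M + N = 8) = 1/12.
Summing MN·P(x,y) over outcomes with M + N = 8 gives 41/36.
E[M·N | M + N = 8] = (41/36) / (1/12) = 41/3.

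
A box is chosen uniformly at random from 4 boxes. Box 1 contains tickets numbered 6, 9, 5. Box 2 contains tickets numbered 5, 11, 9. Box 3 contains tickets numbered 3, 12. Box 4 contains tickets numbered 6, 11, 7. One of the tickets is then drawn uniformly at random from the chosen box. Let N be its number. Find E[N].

E[N | box 1] = (6+9+5)/3 = 20/3.
E[N | box 2] = (5+11+9)/3 = 25/3.
E[N | box 3] = (3+12)/2 = 15/2.
E[N | box 4] = (6+11+7)/3 = 8.
By the law of total expectation,
E[N] = (1/4)·(20/3) + (1/4)·(25/3) + (1/4)·(15/2) + (1/4)·(8) = 61/8.

61/8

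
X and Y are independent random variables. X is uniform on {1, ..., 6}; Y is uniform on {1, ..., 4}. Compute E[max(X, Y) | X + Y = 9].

P(X + Y = 9) = 1/12.
Summing max(X,Y)·P(x,y) over outcomes with X + Y = 9 gives 11/24.
E[max(X, Y) | X + Y = 9] = (11/24) / (1/12) = 11/2.

11/2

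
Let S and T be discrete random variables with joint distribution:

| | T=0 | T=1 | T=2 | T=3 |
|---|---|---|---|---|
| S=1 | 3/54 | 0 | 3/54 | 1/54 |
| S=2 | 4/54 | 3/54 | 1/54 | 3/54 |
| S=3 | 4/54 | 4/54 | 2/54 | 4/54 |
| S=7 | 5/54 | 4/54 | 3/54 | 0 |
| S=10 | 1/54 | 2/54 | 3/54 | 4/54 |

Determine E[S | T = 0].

P(T = 0) = 17/54.
Σ S·P over the event = 1·(3/54) + 2·(4/54) + 3·(4/54) + 7·(5/54) + 10·(1/54) = 34/27.
E[S | T = 0] = (34/27) / (17/54) = 4.

4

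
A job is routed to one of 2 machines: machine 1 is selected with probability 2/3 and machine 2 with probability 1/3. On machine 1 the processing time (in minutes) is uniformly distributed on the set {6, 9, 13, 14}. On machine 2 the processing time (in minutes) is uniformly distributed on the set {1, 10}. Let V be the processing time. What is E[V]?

E[V | machine 1] = (6+9+13+14)/4 = 21/2.
E[V | machine 2] = (1+10)/2 = 11/2.
By the law of total expectation,
E[V] = (2/3)·(21/2) + (1/3)·(11/2) = 53/6.

53/6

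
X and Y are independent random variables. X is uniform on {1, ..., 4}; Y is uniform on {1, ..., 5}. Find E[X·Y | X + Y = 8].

P(X + Y = 8) = 1/10.
Summing XY·P(x,y) over outcomes with X + Y = 8 gives 31/20.
E[X·Y | X + Y = 8] = (31/20) / (1/10) = 31/2.

31/2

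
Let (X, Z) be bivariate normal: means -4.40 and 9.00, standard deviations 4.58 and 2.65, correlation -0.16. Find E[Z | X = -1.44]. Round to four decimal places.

For a bivariate normal, E[Z | X=x] = μ_Z + ρ·(σ_Z/σ_X)·(x − μ_X).
E[Z | X=-1.44] = 9.00 + (-0.16)·(2.65/4.58)·(-1.44 − (-4.40)) = 9.00 + (-0.092576)·(2.96) = 8.7260.

8.7260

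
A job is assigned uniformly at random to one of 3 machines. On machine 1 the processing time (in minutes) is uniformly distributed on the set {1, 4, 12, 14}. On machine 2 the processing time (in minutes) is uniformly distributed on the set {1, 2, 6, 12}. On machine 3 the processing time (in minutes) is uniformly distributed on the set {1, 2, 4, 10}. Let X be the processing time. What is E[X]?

E[X | machine 1] = (1+4+12+14)/4 = 31/4.
E[X | machine 2] = (1+2+6+12)/4 = 21/4.
E[X | machine 3] = (1+2+4+10)/4 = 17/4.
By the law of total expectation,
E[X] = (1/3)·(31/4) + (1/3)·(21/4) + (1/3)·(17/4) = 23/4.

23/4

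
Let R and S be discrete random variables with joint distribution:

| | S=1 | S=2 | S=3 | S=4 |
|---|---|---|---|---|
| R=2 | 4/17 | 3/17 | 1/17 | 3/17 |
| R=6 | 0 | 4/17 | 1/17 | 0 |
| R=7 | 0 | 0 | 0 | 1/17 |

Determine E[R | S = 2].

P(S = 2) = 7/17.
Σ R·P over the event = 2·(3/17) + 6·(4/17) = 30/17.
E[R | S = 2] = (30/17) / (7/17) = 30/7.

30/7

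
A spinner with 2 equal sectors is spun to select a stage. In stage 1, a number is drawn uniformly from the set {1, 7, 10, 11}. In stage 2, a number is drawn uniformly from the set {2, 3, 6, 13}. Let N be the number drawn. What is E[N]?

53/8

E[N | stage 1] = (1+7+10+11)/4 = 29/4.
E[N | stage 2] = (2+3+6+13)/4 = 6.
By the law of total expectation,
E[N] = (1/2)·(29/4) + (1/2)·(6) = 53/8.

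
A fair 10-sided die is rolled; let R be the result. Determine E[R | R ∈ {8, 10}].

9

P(R ∈ {8, 10}) = 1/5.
Σ over the event: 8·1/10 + 10·1/10 = 9/5.
E[R | R ∈ {8, 10}] = (9/5) / (1/5) = 9.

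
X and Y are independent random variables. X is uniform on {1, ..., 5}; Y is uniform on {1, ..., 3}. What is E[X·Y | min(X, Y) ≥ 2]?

35/4

Outcomes with min(X, Y) ≥ 2: (2,2), (2,3), (3,2), (3,3), (4,2), (4,3), (5,2), (5,3), each with probability 1/15.
E[X·Y | min(X, Y) ≥ 2] = (4 + 6 + 6 + 9 + 8 + 12 + 10 + 15) / 8 = 35/4.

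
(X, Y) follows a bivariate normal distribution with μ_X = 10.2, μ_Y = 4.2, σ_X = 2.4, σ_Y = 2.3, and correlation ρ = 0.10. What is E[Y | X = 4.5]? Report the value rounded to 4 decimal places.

The regression of Y on X has slope ρ·σ_Y/σ_X and passes through (μ_X, μ_Y).
E[Y | X=4.5] = 4.2 + (0.10)·(2.3/2.4)·(4.5 − (10.2)) = 4.2 + (0.095833)·(-5.7) = 3.6538.

3.6538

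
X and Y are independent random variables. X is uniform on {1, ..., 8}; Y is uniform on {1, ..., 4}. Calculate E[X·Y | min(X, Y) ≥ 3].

P(min(X, Y) ≥ 3) = 3/8.
Summing XY·P(x,y) over outcomes with min(X, Y) ≥ 3 gives 231/32.
E[X·Y | min(X, Y) ≥ 3] = (231/32) / (3/8) = 77/4.

77/4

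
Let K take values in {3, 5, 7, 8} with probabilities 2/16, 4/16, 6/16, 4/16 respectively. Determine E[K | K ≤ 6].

P(K ≤ 6) = 3/8.
Σ over the event: 3·1/8 + 5·1/4 = 13/8.
E[K | K ≤ 6] = (13/8) / (3/8) = 13/3.

13/3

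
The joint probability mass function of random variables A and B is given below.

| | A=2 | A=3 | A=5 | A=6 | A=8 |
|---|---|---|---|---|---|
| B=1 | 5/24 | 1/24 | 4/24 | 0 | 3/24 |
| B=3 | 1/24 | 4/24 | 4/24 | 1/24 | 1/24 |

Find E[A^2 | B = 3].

P(B = 3) = 11/24.
Σ A^2·P over the event = 4·(1/24) + 9·(4/24) + 25·(4/24) + 36·(1/24) + 64·(1/24) = 10.
E[A^2 | B = 3] = (10) / (11/24) = 240/11.

240/11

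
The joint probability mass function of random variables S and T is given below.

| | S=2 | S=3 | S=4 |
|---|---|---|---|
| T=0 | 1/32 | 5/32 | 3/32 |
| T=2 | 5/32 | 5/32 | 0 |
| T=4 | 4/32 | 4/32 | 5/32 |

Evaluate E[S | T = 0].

P(T = 0) = 9/32.
Σ S·P over the event = 2·(1/32) + 3·(5/32) + 4·(3/32) = 29/32.
E[S | T = 0] = (29/32) / (9/32) = 29/9.

29/9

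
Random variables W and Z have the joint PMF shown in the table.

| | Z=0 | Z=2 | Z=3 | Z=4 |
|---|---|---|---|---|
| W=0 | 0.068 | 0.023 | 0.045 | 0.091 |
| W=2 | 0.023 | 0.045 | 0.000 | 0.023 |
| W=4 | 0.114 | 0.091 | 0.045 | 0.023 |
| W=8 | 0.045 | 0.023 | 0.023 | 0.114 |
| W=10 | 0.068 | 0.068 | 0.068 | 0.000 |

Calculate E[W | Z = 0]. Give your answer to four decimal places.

4.8491

P(Z = 0) = 0.318.
Σ W·P over the event = 0·(0.068) + 2·(0.023) + 4·(0.114) + 8·(0.045) + 10·(0.068) = 1.542.
E[W | Z = 0] = (1.542) / (0.318) = 4.8491.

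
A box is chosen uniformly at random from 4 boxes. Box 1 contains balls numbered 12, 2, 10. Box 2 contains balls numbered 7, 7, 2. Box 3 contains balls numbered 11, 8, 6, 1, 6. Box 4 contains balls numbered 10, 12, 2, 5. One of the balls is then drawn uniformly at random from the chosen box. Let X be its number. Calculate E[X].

1619/240

E[X | box 1] = (12+2+10)/3 = 8.
E[X | box 2] = (7+7+2)/3 = 16/3.
E[X | box 3] = (11+8+6+1+6)/5 = 32/5.
E[X | box 4] = (10+12+2+5)/4 = 29/4.
By the law of total expectation,
E[X] = (1/4)·(8) + (1/4)·(16/3) + (1/4)·(32/5) + (1/4)·(29/4) = 1619/240.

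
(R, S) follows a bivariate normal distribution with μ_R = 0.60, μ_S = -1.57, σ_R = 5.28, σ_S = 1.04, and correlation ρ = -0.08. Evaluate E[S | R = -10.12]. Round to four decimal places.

For a bivariate normal, E[S | R=x] = μ_S + ρ·(σ_S/σ_R)·(x − μ_R).
E[S | R=-10.12] = -1.57 + (-0.08)·(1.04/5.28)·(-10.12 − (0.60)) = -1.57 + (-0.015758)·(-10.72) = -1.4011.

-1.4011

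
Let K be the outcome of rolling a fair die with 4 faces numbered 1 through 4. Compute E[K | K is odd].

2

Given K is odd, K is equally likely to be any of {1, 3}.
E[K | K is odd] = (1 + 3) / 2 = 2.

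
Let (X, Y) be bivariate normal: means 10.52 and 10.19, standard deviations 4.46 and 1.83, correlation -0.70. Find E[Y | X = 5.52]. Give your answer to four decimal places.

11.6261

The regression of Y on X has slope ρ·σ_Y/σ_X and passes through (μ_X, μ_Y).
E[Y | X=5.52] = 10.19 + (-0.70)·(1.83/4.46)·(5.52 − (10.52)) = 10.19 + (-0.28722)·(-5) = 11.6261.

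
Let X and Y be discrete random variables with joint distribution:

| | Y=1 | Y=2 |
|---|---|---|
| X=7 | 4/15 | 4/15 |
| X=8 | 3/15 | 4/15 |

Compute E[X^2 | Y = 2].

113/2

P(Y = 2) = 8/15.
Summing X^2·P(X=x,Y=y) over the conditioning event gives 452/15.
E[X^2 | Y = 2] = (452/15) / (8/15) = 113/2.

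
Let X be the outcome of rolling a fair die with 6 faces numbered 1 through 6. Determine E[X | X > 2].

Given X > 2, X is equally likely to be any of {3, 4, 5, 6}.
E[X | X > 2] = (3 + 4 + 5 + 6) / 4 = 9/2.

9/2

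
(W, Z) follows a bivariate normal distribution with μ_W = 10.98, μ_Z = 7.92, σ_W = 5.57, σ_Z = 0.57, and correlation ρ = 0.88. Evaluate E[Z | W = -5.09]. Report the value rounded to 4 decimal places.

6.4728

For a bivariate normal, E[Z | W=x] = μ_Z + ρ·(σ_Z/σ_W)·(x − μ_W).
E[Z | W=-5.09] = 7.92 + (0.88)·(0.57/5.57)·(-5.09 − (10.98)) = 7.92 + (0.090054)·(-16.07) = 6.4728.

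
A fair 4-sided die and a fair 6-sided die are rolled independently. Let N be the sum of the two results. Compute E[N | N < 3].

2

P(N < 3) = 1/24.
Σ over the event: 2·1/24 = 1/12.
E[N | N < 3] = (1/12) / (1/24) = 2.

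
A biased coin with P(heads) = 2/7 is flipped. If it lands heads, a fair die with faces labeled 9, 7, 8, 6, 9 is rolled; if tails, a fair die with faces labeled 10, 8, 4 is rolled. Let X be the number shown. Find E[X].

112/15

E[X | heads] = (9+7+8+6+9)/5 = 39/5.
E[X | tails] = (10+8+4)/3 = 22/3.
By the law of total expectation,
E[X] = (2/7)·(39/5) + (5/7)·(22/3) = 112/15.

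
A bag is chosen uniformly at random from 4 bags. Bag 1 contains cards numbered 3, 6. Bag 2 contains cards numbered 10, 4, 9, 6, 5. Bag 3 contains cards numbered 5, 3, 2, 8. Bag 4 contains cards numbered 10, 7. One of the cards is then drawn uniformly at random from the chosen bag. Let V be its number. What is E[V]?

243/40

E[V | bag 1] = (3+6)/2 = 9/2.
E[V | bag 2] = (10+4+9+6+5)/5 = 34/5.
E[V | bag 3] = (5+3+2+8)/4 = 9/2.
E[V | bag 4] = (10+7)/2 = 17/2.
By the law of total expectation,
E[V] = (1/4)·(9/2) + (1/4)·(34/5) + (1/4)·(9/2) + (1/4)·(17/2) = 243/40.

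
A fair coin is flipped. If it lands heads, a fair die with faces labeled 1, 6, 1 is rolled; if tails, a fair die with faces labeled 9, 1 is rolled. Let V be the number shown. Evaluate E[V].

23/6

E[V | heads] = (1+6+1)/3 = 8/3.
E[V | tails] = (9+1)/2 = 5.
By the law of total expectation,
E[V] = (1/2)·(8/3) + (1/2)·(5) = 23/6.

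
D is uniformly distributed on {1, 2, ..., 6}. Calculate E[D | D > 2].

9/2

Given D > 2, D is equally likely to be any of {3, 4, 5, 6}.
E[D | D > 2] = (3 + 4 + 5 + 6) / 4 = 9/2.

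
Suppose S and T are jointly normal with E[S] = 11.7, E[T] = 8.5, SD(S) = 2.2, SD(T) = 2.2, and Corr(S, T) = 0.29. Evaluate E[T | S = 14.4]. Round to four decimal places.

E[T | S=x] = μ_T + ρ(σ_T/σ_S)(x − μ_S) for jointly normal variables.
E[T | S=14.4] = 8.5 + (0.29)·(2.2/2.2)·(14.4 − (11.7)) = 8.5 + (0.29)·(2.7) = 9.2830.

9.2830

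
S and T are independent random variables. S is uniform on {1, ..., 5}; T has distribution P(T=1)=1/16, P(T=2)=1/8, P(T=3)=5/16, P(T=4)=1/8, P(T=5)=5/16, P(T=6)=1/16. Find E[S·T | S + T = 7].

32/3

P(S + T = 7) = 3/16.
Summing ST·P(x,y) over outcomes with S + T = 7 gives 2.
E[S·T | S + T = 7] = (2) / (3/16) = 32/3.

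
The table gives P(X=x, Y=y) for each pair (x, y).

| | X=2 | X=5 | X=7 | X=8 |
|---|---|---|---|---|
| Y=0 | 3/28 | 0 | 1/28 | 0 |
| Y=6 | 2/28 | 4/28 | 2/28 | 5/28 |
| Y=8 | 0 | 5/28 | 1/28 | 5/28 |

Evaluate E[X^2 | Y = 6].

P(Y = 6) = 13/28.
Σ X^2·P over the event = 4·(2/28) + 25·(4/28) + 49·(2/28) + 64·(5/28) = 263/14.
E[X^2 | Y = 6] = (263/14) / (13/28) = 526/13.

526/13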